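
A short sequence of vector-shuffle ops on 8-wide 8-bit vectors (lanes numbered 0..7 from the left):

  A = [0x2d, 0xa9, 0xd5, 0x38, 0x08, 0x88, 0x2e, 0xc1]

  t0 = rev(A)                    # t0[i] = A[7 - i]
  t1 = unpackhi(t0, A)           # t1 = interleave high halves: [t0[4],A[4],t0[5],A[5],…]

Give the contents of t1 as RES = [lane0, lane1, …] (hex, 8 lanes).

  t0: c1 2e 88 08 38 d5 a9 2d
  t1: 38 08 d5 88 a9 2e 2d c1

RES = [ 0x38  0x08  0xd5  0x88  0xa9  0x2e  0x2d  0xc1 ]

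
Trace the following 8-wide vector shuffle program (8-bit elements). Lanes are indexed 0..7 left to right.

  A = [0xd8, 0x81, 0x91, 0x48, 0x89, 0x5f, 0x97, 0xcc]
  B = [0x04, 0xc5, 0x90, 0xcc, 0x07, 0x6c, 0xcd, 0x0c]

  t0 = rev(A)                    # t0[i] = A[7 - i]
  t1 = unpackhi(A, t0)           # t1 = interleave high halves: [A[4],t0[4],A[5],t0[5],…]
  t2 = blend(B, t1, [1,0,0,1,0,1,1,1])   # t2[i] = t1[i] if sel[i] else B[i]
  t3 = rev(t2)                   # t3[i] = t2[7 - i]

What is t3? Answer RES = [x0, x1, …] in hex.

RES = [0xd8, 0xcc, 0x81, 0x07, 0x91, 0x90, 0xc5, 0x89]

→ t0 |cc|97|5f|89|48|91|81|d8|
→ t1 |89|48|5f|91|97|81|cc|d8|
→ t2 |89|c5|90|91|07|81|cc|d8|
→ t3 |d8|cc|81|07|91|90|c5|89|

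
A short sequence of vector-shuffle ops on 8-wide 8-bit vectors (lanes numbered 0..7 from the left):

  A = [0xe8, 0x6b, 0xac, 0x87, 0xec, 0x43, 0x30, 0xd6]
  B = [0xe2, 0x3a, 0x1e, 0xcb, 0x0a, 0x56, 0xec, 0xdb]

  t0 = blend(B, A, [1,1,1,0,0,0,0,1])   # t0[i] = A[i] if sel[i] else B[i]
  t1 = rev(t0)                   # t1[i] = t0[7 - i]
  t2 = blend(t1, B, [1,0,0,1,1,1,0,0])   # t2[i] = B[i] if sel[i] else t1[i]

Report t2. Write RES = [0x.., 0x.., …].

RES = [ 0xe2  0xec  0x56  0xcb  0x0a  0x56  0x6b  0xe8 ]

t0 = [0xe8, 0x6b, 0xac, 0xcb, 0x0a, 0x56, 0xec, 0xd6]
t1 = [0xd6, 0xec, 0x56, 0x0a, 0xcb, 0xac, 0x6b, 0xe8]
t2 = [0xe2, 0xec, 0x56, 0xcb, 0x0a, 0x56, 0x6b, 0xe8]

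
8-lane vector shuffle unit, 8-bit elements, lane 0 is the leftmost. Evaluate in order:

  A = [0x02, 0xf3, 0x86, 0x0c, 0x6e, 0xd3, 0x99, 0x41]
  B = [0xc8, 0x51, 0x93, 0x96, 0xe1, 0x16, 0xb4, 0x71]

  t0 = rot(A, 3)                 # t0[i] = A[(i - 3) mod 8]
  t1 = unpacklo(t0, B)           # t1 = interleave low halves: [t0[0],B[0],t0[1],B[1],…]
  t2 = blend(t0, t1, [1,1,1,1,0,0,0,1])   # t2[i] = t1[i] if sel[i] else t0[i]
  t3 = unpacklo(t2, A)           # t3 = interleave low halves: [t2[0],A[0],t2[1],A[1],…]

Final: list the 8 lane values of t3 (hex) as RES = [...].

RES = [ 0xd3  0x02  0xc8  0xf3  0x99  0x86  0x51  0x0c ]

  t0: d3 99 41 02 f3 86 0c 6e
  t1: d3 c8 99 51 41 93 02 96
  t2: d3 c8 99 51 f3 86 0c 96
  t3: d3 02 c8 f3 99 86 51 0c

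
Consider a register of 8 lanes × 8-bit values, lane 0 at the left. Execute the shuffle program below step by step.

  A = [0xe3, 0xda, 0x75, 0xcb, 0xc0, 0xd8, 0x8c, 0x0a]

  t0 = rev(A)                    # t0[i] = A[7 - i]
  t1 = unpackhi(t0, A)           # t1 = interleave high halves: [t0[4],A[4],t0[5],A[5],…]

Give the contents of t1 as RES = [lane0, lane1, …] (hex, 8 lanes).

RES = [ 0xcb  0xc0  0x75  0xd8  0xda  0x8c  0xe3  0x0a ]

→ t0 |0a|8c|d8|c0|cb|75|da|e3|
→ t1 |cb|c0|75|d8|da|8c|e3|0a|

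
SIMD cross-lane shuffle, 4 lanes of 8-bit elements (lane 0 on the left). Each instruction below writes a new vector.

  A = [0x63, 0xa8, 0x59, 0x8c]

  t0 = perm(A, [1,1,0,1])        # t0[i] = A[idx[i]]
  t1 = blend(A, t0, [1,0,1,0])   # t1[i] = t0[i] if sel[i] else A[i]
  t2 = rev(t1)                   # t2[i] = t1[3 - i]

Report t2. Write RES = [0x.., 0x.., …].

t0 = [0xa8, 0xa8, 0x63, 0xa8]
t1 = [0xa8, 0xa8, 0x63, 0x8c]
t2 = [0x8c, 0x63, 0xa8, 0xa8]

RES = [0x8c, 0x63, 0xa8, 0xa8]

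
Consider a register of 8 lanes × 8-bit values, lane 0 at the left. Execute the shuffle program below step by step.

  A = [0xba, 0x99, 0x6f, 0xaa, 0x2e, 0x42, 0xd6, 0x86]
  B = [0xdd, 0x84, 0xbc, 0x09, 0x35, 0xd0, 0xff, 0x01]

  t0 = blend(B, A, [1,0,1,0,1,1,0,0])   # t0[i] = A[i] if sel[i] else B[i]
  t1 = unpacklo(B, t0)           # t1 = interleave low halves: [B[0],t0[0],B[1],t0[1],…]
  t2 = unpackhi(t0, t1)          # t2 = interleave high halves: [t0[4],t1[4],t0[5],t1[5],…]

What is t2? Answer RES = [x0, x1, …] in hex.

RES = [ 0x2e  0xbc  0x42  0x6f  0xff  0x09  0x01  0x09 ]

→ t0 |ba|84|6f|09|2e|42|ff|01|
→ t1 |dd|ba|84|84|bc|6f|09|09|
→ t2 |2e|bc|42|6f|ff|09|01|09|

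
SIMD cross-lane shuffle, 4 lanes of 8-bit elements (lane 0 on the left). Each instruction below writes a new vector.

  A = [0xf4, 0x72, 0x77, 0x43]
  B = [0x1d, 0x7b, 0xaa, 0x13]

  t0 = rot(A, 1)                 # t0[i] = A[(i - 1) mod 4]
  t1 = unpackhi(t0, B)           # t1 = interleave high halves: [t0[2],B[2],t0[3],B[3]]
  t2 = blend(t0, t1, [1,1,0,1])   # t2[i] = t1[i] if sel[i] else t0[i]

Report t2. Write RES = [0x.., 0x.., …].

  t0: 43 f4 72 77
  t1: 72 aa 77 13
  t2: 72 aa 72 13

RES = [0x72, 0xaa, 0x72, 0x13]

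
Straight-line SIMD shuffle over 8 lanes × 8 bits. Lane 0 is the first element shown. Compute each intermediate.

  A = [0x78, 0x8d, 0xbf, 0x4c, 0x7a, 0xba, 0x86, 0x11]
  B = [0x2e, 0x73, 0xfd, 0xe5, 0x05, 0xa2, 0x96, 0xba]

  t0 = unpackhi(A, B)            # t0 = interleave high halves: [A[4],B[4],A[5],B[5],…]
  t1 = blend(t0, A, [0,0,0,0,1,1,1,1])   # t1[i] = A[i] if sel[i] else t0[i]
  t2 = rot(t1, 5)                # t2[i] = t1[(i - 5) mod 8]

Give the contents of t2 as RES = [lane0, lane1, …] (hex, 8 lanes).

RES = [0xa2, 0x7a, 0xba, 0x86, 0x11, 0x7a, 0x05, 0xba]

  t0: 7a 05 ba a2 86 96 11 ba
  t1: 7a 05 ba a2 7a ba 86 11
  t2: a2 7a ba 86 11 7a 05 ba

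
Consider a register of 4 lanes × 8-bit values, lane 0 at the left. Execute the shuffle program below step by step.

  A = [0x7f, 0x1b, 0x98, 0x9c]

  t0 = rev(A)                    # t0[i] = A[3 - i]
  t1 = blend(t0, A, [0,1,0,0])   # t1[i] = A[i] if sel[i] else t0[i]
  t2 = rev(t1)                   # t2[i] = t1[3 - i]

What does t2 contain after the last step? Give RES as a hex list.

  t0: 9c 98 1b 7f
  t1: 9c 1b 1b 7f
  t2: 7f 1b 1b 9c

RES = [ 0x7f  0x1b  0x1b  0x9c ]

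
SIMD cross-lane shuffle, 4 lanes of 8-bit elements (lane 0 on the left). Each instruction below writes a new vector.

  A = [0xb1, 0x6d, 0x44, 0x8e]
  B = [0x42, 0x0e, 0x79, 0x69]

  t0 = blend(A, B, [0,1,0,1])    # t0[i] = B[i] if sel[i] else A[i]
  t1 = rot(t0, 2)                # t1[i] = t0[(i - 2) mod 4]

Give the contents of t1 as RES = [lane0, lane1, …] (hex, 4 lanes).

t0 = [0xb1, 0x0e, 0x44, 0x69]
t1 = [0x44, 0x69, 0xb1, 0x0e]

RES = [0x44, 0x69, 0xb1, 0x0e]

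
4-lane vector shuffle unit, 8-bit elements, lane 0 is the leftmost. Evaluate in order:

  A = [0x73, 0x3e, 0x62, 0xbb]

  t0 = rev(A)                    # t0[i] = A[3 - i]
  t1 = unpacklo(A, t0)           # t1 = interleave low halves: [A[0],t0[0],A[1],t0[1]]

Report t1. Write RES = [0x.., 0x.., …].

RES = [0x73, 0xbb, 0x3e, 0x62]

t0 = [0xbb, 0x62, 0x3e, 0x73]
t1 = [0x73, 0xbb, 0x3e, 0x62]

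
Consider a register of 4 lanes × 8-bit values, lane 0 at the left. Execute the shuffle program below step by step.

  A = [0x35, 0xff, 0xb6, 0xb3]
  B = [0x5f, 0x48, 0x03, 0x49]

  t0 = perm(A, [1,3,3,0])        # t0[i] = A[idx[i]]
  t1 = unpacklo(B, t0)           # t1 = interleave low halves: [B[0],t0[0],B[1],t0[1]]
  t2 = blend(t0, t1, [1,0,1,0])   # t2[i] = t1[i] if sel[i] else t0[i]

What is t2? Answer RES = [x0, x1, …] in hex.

RES = [ 0x5f  0xb3  0x48  0x35 ]

t0 = [0xff, 0xb3, 0xb3, 0x35]
t1 = [0x5f, 0xff, 0x48, 0xb3]
t2 = [0x5f, 0xb3, 0x48, 0x35]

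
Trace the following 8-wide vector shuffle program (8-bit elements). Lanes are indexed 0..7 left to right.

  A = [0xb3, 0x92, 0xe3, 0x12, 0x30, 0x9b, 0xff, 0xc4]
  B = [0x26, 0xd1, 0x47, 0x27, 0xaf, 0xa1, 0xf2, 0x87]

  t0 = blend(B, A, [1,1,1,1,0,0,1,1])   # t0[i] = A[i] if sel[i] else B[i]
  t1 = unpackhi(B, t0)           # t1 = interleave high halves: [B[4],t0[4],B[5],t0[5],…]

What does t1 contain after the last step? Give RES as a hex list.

RES = [ 0xaf  0xaf  0xa1  0xa1  0xf2  0xff  0x87  0xc4 ]

t0 = [0xb3, 0x92, 0xe3, 0x12, 0xaf, 0xa1, 0xff, 0xc4]
t1 = [0xaf, 0xaf, 0xa1, 0xa1, 0xf2, 0xff, 0x87, 0xc4]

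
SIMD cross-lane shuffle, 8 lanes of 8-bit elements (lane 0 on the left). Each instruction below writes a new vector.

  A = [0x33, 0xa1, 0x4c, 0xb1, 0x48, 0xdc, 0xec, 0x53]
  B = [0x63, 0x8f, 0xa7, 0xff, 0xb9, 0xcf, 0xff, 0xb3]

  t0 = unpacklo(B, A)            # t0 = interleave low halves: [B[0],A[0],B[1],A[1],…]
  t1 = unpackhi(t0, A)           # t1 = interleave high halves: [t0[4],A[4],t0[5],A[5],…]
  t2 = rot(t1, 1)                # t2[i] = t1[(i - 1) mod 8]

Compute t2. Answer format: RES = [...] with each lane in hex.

  t0: 63 33 8f a1 a7 4c ff b1
  t1: a7 48 4c dc ff ec b1 53
  t2: 53 a7 48 4c dc ff ec b1

RES = [ 0x53  0xa7  0x48  0x4c  0xdc  0xff  0xec  0xb1 ]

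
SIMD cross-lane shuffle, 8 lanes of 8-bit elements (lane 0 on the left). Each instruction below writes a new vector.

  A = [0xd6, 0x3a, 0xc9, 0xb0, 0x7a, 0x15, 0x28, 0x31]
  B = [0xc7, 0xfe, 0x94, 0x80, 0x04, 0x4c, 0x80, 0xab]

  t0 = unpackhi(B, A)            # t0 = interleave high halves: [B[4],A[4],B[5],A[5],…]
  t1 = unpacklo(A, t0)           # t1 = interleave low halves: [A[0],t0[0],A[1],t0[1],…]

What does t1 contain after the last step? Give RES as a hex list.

RES = [ 0xd6  0x04  0x3a  0x7a  0xc9  0x4c  0xb0  0x15 ]

  t0: 04 7a 4c 15 80 28 ab 31
  t1: d6 04 3a 7a c9 4c b0 15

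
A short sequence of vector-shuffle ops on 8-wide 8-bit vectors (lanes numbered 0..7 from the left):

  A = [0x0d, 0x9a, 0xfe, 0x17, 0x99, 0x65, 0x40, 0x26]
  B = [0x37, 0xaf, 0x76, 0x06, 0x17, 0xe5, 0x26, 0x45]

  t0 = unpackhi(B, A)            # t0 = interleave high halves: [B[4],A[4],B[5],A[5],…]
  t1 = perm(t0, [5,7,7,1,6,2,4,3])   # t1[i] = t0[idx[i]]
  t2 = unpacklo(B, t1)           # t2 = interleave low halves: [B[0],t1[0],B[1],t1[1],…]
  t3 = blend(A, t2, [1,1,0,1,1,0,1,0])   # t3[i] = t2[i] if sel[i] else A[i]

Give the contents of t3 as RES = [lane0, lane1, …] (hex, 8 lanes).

  t0: 17 99 e5 65 26 40 45 26
  t1: 40 26 26 99 45 e5 26 65
  t2: 37 40 af 26 76 26 06 99
  t3: 37 40 fe 26 76 65 06 26

RES = [0x37, 0x40, 0xfe, 0x26, 0x76, 0x65, 0x06, 0x26]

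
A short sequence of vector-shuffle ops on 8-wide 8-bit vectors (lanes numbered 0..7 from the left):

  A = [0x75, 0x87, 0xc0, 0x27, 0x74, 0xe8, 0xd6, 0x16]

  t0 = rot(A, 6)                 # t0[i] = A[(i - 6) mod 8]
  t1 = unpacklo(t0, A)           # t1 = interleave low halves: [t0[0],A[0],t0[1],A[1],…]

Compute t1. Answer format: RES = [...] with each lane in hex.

RES = [ 0xc0  0x75  0x27  0x87  0x74  0xc0  0xe8  0x27 ]

  t0: c0 27 74 e8 d6 16 75 87
  t1: c0 75 27 87 74 c0 e8 27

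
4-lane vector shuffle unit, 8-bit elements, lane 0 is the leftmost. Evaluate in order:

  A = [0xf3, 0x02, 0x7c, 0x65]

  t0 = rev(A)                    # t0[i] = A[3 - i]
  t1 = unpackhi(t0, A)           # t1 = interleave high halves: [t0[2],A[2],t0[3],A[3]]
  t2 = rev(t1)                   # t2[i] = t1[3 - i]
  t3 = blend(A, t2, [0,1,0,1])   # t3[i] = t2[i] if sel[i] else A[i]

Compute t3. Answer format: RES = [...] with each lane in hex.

→ t0 |65|7c|02|f3|
→ t1 |02|7c|f3|65|
→ t2 |65|f3|7c|02|
→ t3 |f3|f3|7c|02|

RES = [ 0xf3  0xf3  0x7c  0x02 ]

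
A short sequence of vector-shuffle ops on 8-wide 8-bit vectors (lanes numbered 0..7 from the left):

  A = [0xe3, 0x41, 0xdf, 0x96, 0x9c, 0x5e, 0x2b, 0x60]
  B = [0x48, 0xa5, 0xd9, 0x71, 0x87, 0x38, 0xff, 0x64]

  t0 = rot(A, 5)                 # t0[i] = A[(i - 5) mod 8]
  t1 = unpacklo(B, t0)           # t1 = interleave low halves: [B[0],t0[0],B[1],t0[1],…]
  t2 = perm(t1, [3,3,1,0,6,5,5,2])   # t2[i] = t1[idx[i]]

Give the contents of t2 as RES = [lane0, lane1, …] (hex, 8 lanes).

RES = [0x9c, 0x9c, 0x96, 0x48, 0x71, 0x5e, 0x5e, 0xa5]

t0 = [0x96, 0x9c, 0x5e, 0x2b, 0x60, 0xe3, 0x41, 0xdf]
t1 = [0x48, 0x96, 0xa5, 0x9c, 0xd9, 0x5e, 0x71, 0x2b]
t2 = [0x9c, 0x9c, 0x96, 0x48, 0x71, 0x5e, 0x5e, 0xa5]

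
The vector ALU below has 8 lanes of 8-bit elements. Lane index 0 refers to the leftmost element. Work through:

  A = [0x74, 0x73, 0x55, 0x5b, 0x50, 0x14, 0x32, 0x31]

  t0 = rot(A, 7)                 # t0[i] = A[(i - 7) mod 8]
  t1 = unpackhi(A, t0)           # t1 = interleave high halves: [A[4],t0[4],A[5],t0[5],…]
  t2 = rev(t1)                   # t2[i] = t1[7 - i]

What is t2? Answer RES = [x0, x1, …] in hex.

RES = [ 0x74  0x31  0x31  0x32  0x32  0x14  0x14  0x50 ]

  t0: 73 55 5b 50 14 32 31 74
  t1: 50 14 14 32 32 31 31 74
  t2: 74 31 31 32 32 14 14 50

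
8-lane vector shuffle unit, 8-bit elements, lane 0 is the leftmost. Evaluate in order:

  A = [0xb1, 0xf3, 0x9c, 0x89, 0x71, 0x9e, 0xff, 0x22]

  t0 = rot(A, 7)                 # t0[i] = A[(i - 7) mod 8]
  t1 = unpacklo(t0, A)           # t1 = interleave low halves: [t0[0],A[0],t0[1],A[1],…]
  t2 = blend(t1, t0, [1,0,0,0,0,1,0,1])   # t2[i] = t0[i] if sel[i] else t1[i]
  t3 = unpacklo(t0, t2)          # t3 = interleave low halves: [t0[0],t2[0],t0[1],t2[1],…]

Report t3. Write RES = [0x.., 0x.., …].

t0 = [0xf3, 0x9c, 0x89, 0x71, 0x9e, 0xff, 0x22, 0xb1]
t1 = [0xf3, 0xb1, 0x9c, 0xf3, 0x89, 0x9c, 0x71, 0x89]
t2 = [0xf3, 0xb1, 0x9c, 0xf3, 0x89, 0xff, 0x71, 0xb1]
t3 = [0xf3, 0xf3, 0x9c, 0xb1, 0x89, 0x9c, 0x71, 0xf3]

RES = [ 0xf3  0xf3  0x9c  0xb1  0x89  0x9c  0x71  0xf3 ]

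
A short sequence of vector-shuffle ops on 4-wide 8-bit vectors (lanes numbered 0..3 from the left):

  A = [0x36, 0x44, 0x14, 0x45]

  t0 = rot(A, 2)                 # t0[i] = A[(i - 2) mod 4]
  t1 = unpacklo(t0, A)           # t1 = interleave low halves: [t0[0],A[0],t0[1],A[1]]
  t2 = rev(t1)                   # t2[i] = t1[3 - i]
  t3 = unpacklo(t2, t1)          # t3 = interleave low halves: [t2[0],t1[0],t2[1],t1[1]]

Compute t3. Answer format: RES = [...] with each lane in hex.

RES = [ 0x44  0x14  0x45  0x36 ]

→ t0 |14|45|36|44|
→ t1 |14|36|45|44|
→ t2 |44|45|36|14|
→ t3 |44|14|45|36|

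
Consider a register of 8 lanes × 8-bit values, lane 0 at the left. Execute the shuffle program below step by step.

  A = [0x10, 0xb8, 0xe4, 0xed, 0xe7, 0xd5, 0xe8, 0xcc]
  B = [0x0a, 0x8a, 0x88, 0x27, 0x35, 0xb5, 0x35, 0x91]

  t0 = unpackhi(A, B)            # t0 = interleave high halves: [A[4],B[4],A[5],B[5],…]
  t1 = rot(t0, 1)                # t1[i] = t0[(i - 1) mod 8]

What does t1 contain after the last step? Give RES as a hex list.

RES = [ 0x91  0xe7  0x35  0xd5  0xb5  0xe8  0x35  0xcc ]

t0 = [0xe7, 0x35, 0xd5, 0xb5, 0xe8, 0x35, 0xcc, 0x91]
t1 = [0x91, 0xe7, 0x35, 0xd5, 0xb5, 0xe8, 0x35, 0xcc]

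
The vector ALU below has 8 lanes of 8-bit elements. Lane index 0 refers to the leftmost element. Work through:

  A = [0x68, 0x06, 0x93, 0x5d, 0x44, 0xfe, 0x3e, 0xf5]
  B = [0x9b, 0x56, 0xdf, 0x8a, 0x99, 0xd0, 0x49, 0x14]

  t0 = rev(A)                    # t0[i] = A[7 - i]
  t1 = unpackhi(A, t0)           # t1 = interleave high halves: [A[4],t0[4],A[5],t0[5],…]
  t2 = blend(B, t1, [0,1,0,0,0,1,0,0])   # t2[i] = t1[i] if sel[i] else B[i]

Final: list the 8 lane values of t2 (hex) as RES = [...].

RES = [ 0x9b  0x5d  0xdf  0x8a  0x99  0x06  0x49  0x14 ]

→ t0 |f5|3e|fe|44|5d|93|06|68|
→ t1 |44|5d|fe|93|3e|06|f5|68|
→ t2 |9b|5d|df|8a|99|06|49|14|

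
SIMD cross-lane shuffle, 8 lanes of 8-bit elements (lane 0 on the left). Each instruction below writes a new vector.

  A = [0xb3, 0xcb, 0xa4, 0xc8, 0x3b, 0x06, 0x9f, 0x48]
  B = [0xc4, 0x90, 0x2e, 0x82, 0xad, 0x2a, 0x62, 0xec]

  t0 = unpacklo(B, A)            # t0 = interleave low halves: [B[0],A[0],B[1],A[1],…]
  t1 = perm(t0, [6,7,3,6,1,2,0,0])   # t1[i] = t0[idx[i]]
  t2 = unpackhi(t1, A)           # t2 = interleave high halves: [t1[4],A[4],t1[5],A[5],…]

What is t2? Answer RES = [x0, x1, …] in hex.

→ t0 |c4|b3|90|cb|2e|a4|82|c8|
→ t1 |82|c8|cb|82|b3|90|c4|c4|
→ t2 |b3|3b|90|06|c4|9f|c4|48|

RES = [ 0xb3  0x3b  0x90  0x06  0xc4  0x9f  0xc4  0x48 ]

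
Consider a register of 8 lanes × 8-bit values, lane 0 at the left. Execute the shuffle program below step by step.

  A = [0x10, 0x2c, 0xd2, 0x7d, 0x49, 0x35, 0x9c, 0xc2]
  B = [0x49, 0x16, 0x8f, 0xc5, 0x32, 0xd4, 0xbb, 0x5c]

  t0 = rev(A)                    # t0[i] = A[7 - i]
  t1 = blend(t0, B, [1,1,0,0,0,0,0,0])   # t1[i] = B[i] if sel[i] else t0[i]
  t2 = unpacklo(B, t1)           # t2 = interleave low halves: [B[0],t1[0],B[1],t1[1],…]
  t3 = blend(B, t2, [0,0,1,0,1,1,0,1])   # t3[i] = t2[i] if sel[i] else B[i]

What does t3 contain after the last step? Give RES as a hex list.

  t0: c2 9c 35 49 7d d2 2c 10
  t1: 49 16 35 49 7d d2 2c 10
  t2: 49 49 16 16 8f 35 c5 49
  t3: 49 16 16 c5 8f 35 bb 49

RES = [0x49, 0x16, 0x16, 0xc5, 0x8f, 0x35, 0xbb, 0x49]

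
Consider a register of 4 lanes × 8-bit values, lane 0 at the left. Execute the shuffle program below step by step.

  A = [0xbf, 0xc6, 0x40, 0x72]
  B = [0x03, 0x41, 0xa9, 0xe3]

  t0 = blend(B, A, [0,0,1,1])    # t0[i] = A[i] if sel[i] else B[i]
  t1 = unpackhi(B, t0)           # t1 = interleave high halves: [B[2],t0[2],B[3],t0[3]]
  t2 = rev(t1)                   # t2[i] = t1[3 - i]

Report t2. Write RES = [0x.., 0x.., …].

t0 = [0x03, 0x41, 0x40, 0x72]
t1 = [0xa9, 0x40, 0xe3, 0x72]
t2 = [0x72, 0xe3, 0x40, 0xa9]

RES = [ 0x72  0xe3  0x40  0xa9 ]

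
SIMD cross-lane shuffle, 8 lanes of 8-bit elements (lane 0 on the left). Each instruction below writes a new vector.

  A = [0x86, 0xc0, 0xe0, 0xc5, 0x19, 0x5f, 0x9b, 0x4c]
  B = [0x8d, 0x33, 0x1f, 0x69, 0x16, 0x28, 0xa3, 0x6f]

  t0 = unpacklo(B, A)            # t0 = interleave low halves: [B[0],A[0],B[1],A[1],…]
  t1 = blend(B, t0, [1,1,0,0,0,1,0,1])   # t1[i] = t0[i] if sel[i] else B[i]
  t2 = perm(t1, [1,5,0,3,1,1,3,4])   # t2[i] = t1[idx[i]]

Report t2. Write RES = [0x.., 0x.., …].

t0 = [0x8d, 0x86, 0x33, 0xc0, 0x1f, 0xe0, 0x69, 0xc5]
t1 = [0x8d, 0x86, 0x1f, 0x69, 0x16, 0xe0, 0xa3, 0xc5]
t2 = [0x86, 0xe0, 0x8d, 0x69, 0x86, 0x86, 0x69, 0x16]

RES = [ 0x86  0xe0  0x8d  0x69  0x86  0x86  0x69  0x16 ]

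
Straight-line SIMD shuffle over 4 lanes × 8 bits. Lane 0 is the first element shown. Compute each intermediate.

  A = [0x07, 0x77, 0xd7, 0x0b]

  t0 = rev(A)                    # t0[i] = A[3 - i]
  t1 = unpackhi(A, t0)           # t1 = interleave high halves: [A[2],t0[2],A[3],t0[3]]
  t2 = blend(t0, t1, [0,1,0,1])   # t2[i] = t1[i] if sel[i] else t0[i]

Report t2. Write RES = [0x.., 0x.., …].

RES = [0x0b, 0x77, 0x77, 0x07]

  t0: 0b d7 77 07
  t1: d7 77 0b 07
  t2: 0b 77 77 07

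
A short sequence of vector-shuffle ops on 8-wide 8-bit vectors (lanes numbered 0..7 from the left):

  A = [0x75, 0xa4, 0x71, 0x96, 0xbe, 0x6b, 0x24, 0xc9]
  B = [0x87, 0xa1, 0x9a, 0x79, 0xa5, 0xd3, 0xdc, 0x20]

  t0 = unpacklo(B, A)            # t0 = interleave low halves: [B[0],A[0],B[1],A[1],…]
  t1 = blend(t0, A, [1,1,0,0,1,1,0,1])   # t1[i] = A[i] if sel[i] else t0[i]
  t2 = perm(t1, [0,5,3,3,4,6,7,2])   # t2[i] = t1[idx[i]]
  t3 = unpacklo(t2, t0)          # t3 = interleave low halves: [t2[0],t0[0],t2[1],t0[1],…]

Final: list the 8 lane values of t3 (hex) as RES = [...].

RES = [ 0x75  0x87  0x6b  0x75  0xa4  0xa1  0xa4  0xa4 ]

t0 = [0x87, 0x75, 0xa1, 0xa4, 0x9a, 0x71, 0x79, 0x96]
t1 = [0x75, 0xa4, 0xa1, 0xa4, 0xbe, 0x6b, 0x79, 0xc9]
t2 = [0x75, 0x6b, 0xa4, 0xa4, 0xbe, 0x79, 0xc9, 0xa1]
t3 = [0x75, 0x87, 0x6b, 0x75, 0xa4, 0xa1, 0xa4, 0xa4]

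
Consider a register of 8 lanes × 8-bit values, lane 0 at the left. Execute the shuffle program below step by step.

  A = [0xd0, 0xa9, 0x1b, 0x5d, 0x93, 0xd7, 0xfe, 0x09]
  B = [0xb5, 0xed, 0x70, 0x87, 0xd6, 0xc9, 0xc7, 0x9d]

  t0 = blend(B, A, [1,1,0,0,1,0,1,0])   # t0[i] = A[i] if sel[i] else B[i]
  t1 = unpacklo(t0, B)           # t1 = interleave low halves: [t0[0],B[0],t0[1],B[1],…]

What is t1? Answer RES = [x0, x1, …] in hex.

RES = [ 0xd0  0xb5  0xa9  0xed  0x70  0x70  0x87  0x87 ]

  t0: d0 a9 70 87 93 c9 fe 9d
  t1: d0 b5 a9 ed 70 70 87 87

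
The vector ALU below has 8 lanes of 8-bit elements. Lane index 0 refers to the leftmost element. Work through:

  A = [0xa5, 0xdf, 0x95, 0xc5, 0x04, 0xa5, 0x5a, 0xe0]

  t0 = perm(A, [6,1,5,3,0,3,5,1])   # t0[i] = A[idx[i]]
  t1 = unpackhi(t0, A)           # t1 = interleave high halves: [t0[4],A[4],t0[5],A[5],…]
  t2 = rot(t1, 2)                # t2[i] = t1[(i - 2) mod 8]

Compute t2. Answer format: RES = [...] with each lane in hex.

  t0: 5a df a5 c5 a5 c5 a5 df
  t1: a5 04 c5 a5 a5 5a df e0
  t2: df e0 a5 04 c5 a5 a5 5a

RES = [ 0xdf  0xe0  0xa5  0x04  0xc5  0xa5  0xa5  0x5a ]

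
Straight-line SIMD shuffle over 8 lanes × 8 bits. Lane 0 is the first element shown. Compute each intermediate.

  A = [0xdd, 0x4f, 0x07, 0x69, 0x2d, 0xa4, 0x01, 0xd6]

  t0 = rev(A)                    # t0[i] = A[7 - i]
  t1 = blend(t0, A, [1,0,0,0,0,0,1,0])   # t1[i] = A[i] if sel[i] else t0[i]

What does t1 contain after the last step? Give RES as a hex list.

RES = [0xdd, 0x01, 0xa4, 0x2d, 0x69, 0x07, 0x01, 0xdd]

→ t0 |d6|01|a4|2d|69|07|4f|dd|
→ t1 |dd|01|a4|2d|69|07|01|dd|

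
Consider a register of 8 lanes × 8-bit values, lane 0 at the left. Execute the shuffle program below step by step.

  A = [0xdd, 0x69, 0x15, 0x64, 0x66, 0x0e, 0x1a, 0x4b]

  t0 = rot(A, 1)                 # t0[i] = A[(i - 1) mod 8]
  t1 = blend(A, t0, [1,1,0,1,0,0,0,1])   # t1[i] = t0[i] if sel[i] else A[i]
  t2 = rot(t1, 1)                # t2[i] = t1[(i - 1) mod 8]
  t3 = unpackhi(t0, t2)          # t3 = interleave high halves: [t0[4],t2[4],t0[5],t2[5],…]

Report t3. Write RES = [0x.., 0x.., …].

RES = [ 0x64  0x15  0x66  0x66  0x0e  0x0e  0x1a  0x1a ]

  t0: 4b dd 69 15 64 66 0e 1a
  t1: 4b dd 15 15 66 0e 1a 1a
  t2: 1a 4b dd 15 15 66 0e 1a
  t3: 64 15 66 66 0e 0e 1a 1a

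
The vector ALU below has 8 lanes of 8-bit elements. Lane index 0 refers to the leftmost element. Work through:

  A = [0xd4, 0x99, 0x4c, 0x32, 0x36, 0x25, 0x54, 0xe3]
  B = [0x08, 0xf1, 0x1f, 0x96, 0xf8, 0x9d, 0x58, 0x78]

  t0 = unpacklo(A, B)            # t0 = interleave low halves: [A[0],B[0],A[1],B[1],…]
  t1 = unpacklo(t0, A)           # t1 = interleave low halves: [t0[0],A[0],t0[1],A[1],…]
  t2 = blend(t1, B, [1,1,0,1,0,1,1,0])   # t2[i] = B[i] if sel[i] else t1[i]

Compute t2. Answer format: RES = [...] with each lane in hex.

RES = [0x08, 0xf1, 0x08, 0x96, 0x99, 0x9d, 0x58, 0x32]

t0 = [0xd4, 0x08, 0x99, 0xf1, 0x4c, 0x1f, 0x32, 0x96]
t1 = [0xd4, 0xd4, 0x08, 0x99, 0x99, 0x4c, 0xf1, 0x32]
t2 = [0x08, 0xf1, 0x08, 0x96, 0x99, 0x9d, 0x58, 0x32]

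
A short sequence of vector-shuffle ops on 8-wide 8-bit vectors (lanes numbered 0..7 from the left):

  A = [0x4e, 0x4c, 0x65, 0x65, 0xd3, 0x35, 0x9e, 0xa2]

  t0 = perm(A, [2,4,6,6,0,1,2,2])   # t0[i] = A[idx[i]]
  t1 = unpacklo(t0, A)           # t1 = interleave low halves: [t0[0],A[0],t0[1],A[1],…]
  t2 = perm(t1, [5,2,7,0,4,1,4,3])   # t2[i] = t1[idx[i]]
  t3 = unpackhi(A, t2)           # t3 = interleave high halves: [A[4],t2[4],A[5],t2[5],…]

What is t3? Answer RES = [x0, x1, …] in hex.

  t0: 65 d3 9e 9e 4e 4c 65 65
  t1: 65 4e d3 4c 9e 65 9e 65
  t2: 65 d3 65 65 9e 4e 9e 4c
  t3: d3 9e 35 4e 9e 9e a2 4c

RES = [ 0xd3  0x9e  0x35  0x4e  0x9e  0x9e  0xa2  0x4c ]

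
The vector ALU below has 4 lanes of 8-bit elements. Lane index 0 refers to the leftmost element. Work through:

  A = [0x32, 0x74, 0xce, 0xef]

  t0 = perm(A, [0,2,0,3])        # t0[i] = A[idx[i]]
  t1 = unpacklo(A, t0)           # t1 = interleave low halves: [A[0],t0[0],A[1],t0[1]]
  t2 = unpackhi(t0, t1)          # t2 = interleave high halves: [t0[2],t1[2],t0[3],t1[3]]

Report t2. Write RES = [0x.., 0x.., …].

RES = [ 0x32  0x74  0xef  0xce ]

t0 = [0x32, 0xce, 0x32, 0xef]
t1 = [0x32, 0x32, 0x74, 0xce]
t2 = [0x32, 0x74, 0xef, 0xce]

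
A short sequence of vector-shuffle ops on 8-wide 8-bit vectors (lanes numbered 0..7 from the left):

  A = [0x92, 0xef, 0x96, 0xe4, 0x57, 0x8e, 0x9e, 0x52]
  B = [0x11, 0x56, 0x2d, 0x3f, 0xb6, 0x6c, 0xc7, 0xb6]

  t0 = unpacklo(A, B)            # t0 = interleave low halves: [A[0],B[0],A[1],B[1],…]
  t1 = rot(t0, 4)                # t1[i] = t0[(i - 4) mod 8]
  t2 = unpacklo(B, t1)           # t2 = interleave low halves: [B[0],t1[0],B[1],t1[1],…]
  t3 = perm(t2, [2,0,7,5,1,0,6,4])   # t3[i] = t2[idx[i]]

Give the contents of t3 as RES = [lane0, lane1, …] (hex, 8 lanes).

t0 = [0x92, 0x11, 0xef, 0x56, 0x96, 0x2d, 0xe4, 0x3f]
t1 = [0x96, 0x2d, 0xe4, 0x3f, 0x92, 0x11, 0xef, 0x56]
t2 = [0x11, 0x96, 0x56, 0x2d, 0x2d, 0xe4, 0x3f, 0x3f]
t3 = [0x56, 0x11, 0x3f, 0xe4, 0x96, 0x11, 0x3f, 0x2d]

RES = [0x56, 0x11, 0x3f, 0xe4, 0x96, 0x11, 0x3f, 0x2d]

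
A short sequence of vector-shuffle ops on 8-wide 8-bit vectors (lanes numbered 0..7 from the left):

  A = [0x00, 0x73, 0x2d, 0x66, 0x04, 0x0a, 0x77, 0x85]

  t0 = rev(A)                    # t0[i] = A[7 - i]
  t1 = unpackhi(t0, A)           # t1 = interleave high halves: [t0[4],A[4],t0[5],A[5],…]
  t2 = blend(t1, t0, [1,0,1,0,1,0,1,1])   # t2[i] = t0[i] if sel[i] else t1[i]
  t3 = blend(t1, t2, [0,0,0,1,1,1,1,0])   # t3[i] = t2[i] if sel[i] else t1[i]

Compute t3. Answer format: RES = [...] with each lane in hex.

t0 = [0x85, 0x77, 0x0a, 0x04, 0x66, 0x2d, 0x73, 0x00]
t1 = [0x66, 0x04, 0x2d, 0x0a, 0x73, 0x77, 0x00, 0x85]
t2 = [0x85, 0x04, 0x0a, 0x0a, 0x66, 0x77, 0x73, 0x00]
t3 = [0x66, 0x04, 0x2d, 0x0a, 0x66, 0x77, 0x73, 0x85]

RES = [ 0x66  0x04  0x2d  0x0a  0x66  0x77  0x73  0x85 ]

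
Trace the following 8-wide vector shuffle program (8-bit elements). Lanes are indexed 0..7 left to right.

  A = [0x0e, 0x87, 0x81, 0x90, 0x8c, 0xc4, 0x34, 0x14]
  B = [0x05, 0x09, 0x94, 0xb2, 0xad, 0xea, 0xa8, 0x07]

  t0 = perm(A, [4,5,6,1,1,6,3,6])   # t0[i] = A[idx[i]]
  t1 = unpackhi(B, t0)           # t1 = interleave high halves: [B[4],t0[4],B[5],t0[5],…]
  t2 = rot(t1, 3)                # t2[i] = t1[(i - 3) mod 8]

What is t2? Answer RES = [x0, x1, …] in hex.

  t0: 8c c4 34 87 87 34 90 34
  t1: ad 87 ea 34 a8 90 07 34
  t2: 90 07 34 ad 87 ea 34 a8

RES = [ 0x90  0x07  0x34  0xad  0x87  0xea  0x34  0xa8 ]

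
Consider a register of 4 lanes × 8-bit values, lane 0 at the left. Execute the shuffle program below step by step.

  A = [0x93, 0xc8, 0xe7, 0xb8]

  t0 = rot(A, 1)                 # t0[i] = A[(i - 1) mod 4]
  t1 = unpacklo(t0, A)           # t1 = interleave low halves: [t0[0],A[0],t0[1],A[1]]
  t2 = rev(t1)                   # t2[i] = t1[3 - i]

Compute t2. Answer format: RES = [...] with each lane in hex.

RES = [0xc8, 0x93, 0x93, 0xb8]

  t0: b8 93 c8 e7
  t1: b8 93 93 c8
  t2: c8 93 93 b8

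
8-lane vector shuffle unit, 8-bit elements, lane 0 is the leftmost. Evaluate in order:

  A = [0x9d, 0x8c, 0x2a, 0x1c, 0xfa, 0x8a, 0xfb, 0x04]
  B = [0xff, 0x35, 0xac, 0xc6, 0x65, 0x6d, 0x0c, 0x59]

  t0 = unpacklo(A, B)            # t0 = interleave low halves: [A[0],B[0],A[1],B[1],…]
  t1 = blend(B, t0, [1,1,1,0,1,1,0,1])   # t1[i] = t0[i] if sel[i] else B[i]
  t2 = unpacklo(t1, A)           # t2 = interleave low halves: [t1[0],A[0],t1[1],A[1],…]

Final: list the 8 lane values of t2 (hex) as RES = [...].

t0 = [0x9d, 0xff, 0x8c, 0x35, 0x2a, 0xac, 0x1c, 0xc6]
t1 = [0x9d, 0xff, 0x8c, 0xc6, 0x2a, 0xac, 0x0c, 0xc6]
t2 = [0x9d, 0x9d, 0xff, 0x8c, 0x8c, 0x2a, 0xc6, 0x1c]

RES = [0x9d, 0x9d, 0xff, 0x8c, 0x8c, 0x2a, 0xc6, 0x1c]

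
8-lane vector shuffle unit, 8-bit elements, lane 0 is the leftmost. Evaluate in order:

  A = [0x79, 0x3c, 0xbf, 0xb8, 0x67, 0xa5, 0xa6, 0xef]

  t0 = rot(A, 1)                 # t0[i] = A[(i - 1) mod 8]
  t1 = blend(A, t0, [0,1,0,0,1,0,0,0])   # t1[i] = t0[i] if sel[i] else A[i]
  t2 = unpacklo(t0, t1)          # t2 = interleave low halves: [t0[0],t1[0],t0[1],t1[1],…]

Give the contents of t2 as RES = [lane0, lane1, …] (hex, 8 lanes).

t0 = [0xef, 0x79, 0x3c, 0xbf, 0xb8, 0x67, 0xa5, 0xa6]
t1 = [0x79, 0x79, 0xbf, 0xb8, 0xb8, 0xa5, 0xa6, 0xef]
t2 = [0xef, 0x79, 0x79, 0x79, 0x3c, 0xbf, 0xbf, 0xb8]

RES = [ 0xef  0x79  0x79  0x79  0x3c  0xbf  0xbf  0xb8 ]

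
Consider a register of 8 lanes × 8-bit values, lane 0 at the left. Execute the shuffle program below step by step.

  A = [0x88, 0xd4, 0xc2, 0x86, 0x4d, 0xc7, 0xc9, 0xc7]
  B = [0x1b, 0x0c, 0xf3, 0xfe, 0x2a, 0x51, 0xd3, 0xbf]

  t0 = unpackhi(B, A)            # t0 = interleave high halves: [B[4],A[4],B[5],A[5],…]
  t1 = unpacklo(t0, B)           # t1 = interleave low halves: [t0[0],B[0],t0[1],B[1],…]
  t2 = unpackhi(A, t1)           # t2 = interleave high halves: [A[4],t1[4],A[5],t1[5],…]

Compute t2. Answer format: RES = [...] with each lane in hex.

RES = [ 0x4d  0x51  0xc7  0xf3  0xc9  0xc7  0xc7  0xfe ]

  t0: 2a 4d 51 c7 d3 c9 bf c7
  t1: 2a 1b 4d 0c 51 f3 c7 fe
  t2: 4d 51 c7 f3 c9 c7 c7 fe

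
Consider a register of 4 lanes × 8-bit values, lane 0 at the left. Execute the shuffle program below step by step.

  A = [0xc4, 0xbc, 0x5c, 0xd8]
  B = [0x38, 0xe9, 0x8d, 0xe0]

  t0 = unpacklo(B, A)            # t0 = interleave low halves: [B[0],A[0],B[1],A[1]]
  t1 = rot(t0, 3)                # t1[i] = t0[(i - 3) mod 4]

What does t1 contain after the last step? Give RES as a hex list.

  t0: 38 c4 e9 bc
  t1: c4 e9 bc 38

RES = [ 0xc4  0xe9  0xbc  0x38 ]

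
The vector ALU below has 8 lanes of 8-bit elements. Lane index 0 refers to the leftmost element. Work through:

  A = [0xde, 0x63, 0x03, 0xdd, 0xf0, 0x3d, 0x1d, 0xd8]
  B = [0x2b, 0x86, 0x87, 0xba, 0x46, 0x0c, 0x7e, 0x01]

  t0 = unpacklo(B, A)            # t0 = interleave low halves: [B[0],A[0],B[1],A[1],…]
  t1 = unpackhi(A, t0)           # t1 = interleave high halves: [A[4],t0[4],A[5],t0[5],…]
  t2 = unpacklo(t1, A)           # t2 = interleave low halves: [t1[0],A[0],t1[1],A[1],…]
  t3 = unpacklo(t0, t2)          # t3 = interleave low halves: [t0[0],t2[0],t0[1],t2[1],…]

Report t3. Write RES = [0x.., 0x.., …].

RES = [ 0x2b  0xf0  0xde  0xde  0x86  0x87  0x63  0x63 ]

→ t0 |2b|de|86|63|87|03|ba|dd|
→ t1 |f0|87|3d|03|1d|ba|d8|dd|
→ t2 |f0|de|87|63|3d|03|03|dd|
→ t3 |2b|f0|de|de|86|87|63|63|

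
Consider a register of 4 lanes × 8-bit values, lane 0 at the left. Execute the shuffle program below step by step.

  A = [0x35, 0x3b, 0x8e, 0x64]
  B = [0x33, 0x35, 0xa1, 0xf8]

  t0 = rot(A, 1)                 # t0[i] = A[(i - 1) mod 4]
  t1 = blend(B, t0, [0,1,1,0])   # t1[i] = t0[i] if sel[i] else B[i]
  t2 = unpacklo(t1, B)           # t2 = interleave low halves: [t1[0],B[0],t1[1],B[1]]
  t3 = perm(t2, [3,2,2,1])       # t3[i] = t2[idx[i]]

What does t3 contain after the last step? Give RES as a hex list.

t0 = [0x64, 0x35, 0x3b, 0x8e]
t1 = [0x33, 0x35, 0x3b, 0xf8]
t2 = [0x33, 0x33, 0x35, 0x35]
t3 = [0x35, 0x35, 0x35, 0x33]

RES = [ 0x35  0x35  0x35  0x33 ]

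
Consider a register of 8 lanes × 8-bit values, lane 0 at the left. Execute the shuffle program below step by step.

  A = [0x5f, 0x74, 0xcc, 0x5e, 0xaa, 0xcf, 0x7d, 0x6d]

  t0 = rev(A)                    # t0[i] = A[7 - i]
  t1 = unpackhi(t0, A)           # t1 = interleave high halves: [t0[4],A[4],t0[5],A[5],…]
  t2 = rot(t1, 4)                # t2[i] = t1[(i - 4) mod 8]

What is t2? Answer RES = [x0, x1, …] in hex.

→ t0 |6d|7d|cf|aa|5e|cc|74|5f|
→ t1 |5e|aa|cc|cf|74|7d|5f|6d|
→ t2 |74|7d|5f|6d|5e|aa|cc|cf|

RES = [ 0x74  0x7d  0x5f  0x6d  0x5e  0xaa  0xcc  0xcf ]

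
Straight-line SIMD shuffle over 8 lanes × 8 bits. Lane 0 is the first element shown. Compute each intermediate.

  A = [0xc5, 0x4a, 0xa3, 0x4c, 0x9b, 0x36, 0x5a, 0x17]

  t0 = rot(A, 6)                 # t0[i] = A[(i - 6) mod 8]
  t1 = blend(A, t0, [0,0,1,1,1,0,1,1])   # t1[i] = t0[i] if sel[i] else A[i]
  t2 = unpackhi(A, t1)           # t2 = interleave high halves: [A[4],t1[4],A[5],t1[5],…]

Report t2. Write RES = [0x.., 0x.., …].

  t0: a3 4c 9b 36 5a 17 c5 4a
  t1: c5 4a 9b 36 5a 36 c5 4a
  t2: 9b 5a 36 36 5a c5 17 4a

RES = [ 0x9b  0x5a  0x36  0x36  0x5a  0xc5  0x17  0x4a ]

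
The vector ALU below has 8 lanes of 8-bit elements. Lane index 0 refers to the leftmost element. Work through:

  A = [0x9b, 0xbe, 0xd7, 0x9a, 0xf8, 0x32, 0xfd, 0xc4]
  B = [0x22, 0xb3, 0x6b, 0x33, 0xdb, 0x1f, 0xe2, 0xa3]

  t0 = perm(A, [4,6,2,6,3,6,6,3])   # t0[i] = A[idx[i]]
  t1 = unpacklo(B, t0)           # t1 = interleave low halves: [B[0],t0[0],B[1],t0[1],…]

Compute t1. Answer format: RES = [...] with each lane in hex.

RES = [0x22, 0xf8, 0xb3, 0xfd, 0x6b, 0xd7, 0x33, 0xfd]

  t0: f8 fd d7 fd 9a fd fd 9a
  t1: 22 f8 b3 fd 6b d7 33 fd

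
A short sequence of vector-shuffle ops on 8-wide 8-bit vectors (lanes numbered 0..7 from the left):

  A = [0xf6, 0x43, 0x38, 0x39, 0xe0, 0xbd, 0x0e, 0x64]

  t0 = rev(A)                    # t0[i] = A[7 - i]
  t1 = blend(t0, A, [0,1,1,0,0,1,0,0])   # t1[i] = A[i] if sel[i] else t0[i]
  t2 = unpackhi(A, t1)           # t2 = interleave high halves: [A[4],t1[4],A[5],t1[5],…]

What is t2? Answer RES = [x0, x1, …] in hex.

RES = [0xe0, 0x39, 0xbd, 0xbd, 0x0e, 0x43, 0x64, 0xf6]

  t0: 64 0e bd e0 39 38 43 f6
  t1: 64 43 38 e0 39 bd 43 f6
  t2: e0 39 bd bd 0e 43 64 f6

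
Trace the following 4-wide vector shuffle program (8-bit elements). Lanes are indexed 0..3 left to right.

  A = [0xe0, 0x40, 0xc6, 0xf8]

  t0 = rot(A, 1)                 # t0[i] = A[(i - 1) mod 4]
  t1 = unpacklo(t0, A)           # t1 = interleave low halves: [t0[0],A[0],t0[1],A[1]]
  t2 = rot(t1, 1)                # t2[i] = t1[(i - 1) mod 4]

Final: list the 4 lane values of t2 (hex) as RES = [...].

  t0: f8 e0 40 c6
  t1: f8 e0 e0 40
  t2: 40 f8 e0 e0

RES = [0x40, 0xf8, 0xe0, 0xe0]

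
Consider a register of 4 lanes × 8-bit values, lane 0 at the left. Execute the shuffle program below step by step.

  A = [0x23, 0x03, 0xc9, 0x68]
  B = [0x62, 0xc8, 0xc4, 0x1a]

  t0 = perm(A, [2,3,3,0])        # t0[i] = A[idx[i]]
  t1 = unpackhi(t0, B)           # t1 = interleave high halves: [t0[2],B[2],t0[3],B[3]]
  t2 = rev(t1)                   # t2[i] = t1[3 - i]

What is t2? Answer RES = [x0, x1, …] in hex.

  t0: c9 68 68 23
  t1: 68 c4 23 1a
  t2: 1a 23 c4 68

RES = [ 0x1a  0x23  0xc4  0x68 ]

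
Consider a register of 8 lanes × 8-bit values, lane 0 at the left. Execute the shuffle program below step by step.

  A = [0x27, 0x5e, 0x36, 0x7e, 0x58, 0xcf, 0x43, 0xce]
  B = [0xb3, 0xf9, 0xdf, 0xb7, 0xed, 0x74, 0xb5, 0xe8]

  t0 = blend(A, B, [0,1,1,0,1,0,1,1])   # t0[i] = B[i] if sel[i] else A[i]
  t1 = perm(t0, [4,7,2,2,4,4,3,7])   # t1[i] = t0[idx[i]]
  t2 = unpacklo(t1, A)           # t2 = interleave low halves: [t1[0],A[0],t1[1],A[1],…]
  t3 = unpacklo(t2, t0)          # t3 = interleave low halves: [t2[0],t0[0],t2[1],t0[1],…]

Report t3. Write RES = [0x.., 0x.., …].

RES = [ 0xed  0x27  0x27  0xf9  0xe8  0xdf  0x5e  0x7e ]

→ t0 |27|f9|df|7e|ed|cf|b5|e8|
→ t1 |ed|e8|df|df|ed|ed|7e|e8|
→ t2 |ed|27|e8|5e|df|36|df|7e|
→ t3 |ed|27|27|f9|e8|df|5e|7e|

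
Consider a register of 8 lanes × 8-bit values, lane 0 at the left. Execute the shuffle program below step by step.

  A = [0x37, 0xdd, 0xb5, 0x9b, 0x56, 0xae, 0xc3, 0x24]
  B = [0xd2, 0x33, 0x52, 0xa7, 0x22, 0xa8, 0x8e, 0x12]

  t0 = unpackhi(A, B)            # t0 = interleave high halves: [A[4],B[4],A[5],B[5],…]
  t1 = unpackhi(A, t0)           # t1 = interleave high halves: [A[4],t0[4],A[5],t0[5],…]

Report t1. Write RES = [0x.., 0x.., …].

→ t0 |56|22|ae|a8|c3|8e|24|12|
→ t1 |56|c3|ae|8e|c3|24|24|12|

RES = [ 0x56  0xc3  0xae  0x8e  0xc3  0x24  0x24  0x12 ]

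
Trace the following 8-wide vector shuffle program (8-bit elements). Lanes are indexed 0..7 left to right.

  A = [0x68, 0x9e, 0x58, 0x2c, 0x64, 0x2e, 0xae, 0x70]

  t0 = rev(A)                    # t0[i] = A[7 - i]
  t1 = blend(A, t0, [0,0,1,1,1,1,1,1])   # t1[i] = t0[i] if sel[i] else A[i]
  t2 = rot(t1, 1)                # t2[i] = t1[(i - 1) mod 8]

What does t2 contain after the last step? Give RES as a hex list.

→ t0 |70|ae|2e|64|2c|58|9e|68|
→ t1 |68|9e|2e|64|2c|58|9e|68|
→ t2 |68|68|9e|2e|64|2c|58|9e|

RES = [0x68, 0x68, 0x9e, 0x2e, 0x64, 0x2c, 0x58, 0x9e]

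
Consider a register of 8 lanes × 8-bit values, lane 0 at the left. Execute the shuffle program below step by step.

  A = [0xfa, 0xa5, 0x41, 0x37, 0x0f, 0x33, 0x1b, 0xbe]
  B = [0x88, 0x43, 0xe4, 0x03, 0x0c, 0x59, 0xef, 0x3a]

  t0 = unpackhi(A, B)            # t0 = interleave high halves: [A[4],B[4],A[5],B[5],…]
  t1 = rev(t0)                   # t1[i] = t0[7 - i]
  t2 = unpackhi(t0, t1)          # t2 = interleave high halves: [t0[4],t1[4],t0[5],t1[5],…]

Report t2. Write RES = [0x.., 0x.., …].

RES = [0x1b, 0x59, 0xef, 0x33, 0xbe, 0x0c, 0x3a, 0x0f]

t0 = [0x0f, 0x0c, 0x33, 0x59, 0x1b, 0xef, 0xbe, 0x3a]
t1 = [0x3a, 0xbe, 0xef, 0x1b, 0x59, 0x33, 0x0c, 0x0f]
t2 = [0x1b, 0x59, 0xef, 0x33, 0xbe, 0x0c, 0x3a, 0x0f]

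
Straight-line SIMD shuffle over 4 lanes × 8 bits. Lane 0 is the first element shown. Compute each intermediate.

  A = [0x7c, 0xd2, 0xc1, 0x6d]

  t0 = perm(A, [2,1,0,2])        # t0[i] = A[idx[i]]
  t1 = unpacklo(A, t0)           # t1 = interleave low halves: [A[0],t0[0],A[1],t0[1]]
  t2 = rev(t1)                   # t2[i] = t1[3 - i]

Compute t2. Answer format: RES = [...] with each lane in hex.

RES = [0xd2, 0xd2, 0xc1, 0x7c]

t0 = [0xc1, 0xd2, 0x7c, 0xc1]
t1 = [0x7c, 0xc1, 0xd2, 0xd2]
t2 = [0xd2, 0xd2, 0xc1, 0x7c]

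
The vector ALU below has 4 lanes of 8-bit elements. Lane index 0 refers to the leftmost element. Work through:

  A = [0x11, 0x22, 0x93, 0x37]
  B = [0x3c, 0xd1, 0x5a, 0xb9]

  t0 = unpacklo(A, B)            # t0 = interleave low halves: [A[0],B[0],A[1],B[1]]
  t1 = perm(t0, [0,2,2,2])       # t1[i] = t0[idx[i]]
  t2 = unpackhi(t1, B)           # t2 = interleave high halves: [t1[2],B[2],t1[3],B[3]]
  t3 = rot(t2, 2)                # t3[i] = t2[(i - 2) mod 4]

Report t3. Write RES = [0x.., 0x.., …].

t0 = [0x11, 0x3c, 0x22, 0xd1]
t1 = [0x11, 0x22, 0x22, 0x22]
t2 = [0x22, 0x5a, 0x22, 0xb9]
t3 = [0x22, 0xb9, 0x22, 0x5a]

RES = [0x22, 0xb9, 0x22, 0x5a]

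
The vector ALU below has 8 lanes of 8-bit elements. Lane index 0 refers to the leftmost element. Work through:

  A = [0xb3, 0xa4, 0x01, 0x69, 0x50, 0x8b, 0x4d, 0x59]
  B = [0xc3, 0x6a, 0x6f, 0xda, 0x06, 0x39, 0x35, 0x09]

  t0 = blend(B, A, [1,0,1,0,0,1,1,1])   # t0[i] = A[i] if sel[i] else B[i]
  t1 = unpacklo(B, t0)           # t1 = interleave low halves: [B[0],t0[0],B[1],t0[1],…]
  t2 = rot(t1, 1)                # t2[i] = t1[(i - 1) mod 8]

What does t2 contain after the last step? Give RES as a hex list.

RES = [0xda, 0xc3, 0xb3, 0x6a, 0x6a, 0x6f, 0x01, 0xda]

→ t0 |b3|6a|01|da|06|8b|4d|59|
→ t1 |c3|b3|6a|6a|6f|01|da|da|
→ t2 |da|c3|b3|6a|6a|6f|01|da|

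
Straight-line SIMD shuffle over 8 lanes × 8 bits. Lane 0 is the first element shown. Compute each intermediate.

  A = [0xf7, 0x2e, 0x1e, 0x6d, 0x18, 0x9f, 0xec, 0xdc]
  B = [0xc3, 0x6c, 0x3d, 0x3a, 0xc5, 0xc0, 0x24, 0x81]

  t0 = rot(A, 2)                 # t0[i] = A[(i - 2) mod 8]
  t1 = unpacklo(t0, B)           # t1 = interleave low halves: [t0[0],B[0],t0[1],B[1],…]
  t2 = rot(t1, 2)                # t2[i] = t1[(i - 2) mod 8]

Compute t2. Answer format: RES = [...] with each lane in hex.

t0 = [0xec, 0xdc, 0xf7, 0x2e, 0x1e, 0x6d, 0x18, 0x9f]
t1 = [0xec, 0xc3, 0xdc, 0x6c, 0xf7, 0x3d, 0x2e, 0x3a]
t2 = [0x2e, 0x3a, 0xec, 0xc3, 0xdc, 0x6c, 0xf7, 0x3d]

RES = [0x2e, 0x3a, 0xec, 0xc3, 0xdc, 0x6c, 0xf7, 0x3d]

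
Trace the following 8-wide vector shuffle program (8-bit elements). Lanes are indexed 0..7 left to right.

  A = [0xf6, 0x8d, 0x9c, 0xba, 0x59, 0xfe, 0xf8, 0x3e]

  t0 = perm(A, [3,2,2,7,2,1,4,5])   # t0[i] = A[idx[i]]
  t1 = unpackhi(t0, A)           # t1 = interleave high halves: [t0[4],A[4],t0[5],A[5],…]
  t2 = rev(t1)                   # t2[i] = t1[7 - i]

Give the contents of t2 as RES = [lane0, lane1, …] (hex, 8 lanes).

t0 = [0xba, 0x9c, 0x9c, 0x3e, 0x9c, 0x8d, 0x59, 0xfe]
t1 = [0x9c, 0x59, 0x8d, 0xfe, 0x59, 0xf8, 0xfe, 0x3e]
t2 = [0x3e, 0xfe, 0xf8, 0x59, 0xfe, 0x8d, 0x59, 0x9c]

RES = [0x3e, 0xfe, 0xf8, 0x59, 0xfe, 0x8d, 0x59, 0x9c]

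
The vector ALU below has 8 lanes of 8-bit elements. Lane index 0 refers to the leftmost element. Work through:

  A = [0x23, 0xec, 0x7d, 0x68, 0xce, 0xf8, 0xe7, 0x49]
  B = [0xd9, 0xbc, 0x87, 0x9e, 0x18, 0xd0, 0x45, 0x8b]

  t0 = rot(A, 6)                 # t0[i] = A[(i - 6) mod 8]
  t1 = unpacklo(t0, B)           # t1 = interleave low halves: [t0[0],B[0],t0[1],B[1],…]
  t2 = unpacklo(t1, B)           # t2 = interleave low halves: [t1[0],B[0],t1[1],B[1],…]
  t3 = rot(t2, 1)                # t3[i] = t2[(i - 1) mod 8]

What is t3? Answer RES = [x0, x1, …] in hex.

  t0: 7d 68 ce f8 e7 49 23 ec
  t1: 7d d9 68 bc ce 87 f8 9e
  t2: 7d d9 d9 bc 68 87 bc 9e
  t3: 9e 7d d9 d9 bc 68 87 bc

RES = [0x9e, 0x7d, 0xd9, 0xd9, 0xbc, 0x68, 0x87, 0xbc]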